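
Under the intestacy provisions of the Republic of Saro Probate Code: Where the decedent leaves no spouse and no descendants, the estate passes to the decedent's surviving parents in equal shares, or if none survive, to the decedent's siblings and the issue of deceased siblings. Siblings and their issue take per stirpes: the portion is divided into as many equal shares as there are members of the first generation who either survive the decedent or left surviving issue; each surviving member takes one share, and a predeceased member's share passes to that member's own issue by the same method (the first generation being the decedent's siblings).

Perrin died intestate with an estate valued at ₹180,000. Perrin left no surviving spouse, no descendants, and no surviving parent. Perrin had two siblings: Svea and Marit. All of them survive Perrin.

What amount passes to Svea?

Svea receives ₹90,000.

The entire ₹180,000 passes to the siblings and their issue.
That amount (₹180,000) is divided into 2 shares of ₹90,000: Svea and Marit each take ₹90,000.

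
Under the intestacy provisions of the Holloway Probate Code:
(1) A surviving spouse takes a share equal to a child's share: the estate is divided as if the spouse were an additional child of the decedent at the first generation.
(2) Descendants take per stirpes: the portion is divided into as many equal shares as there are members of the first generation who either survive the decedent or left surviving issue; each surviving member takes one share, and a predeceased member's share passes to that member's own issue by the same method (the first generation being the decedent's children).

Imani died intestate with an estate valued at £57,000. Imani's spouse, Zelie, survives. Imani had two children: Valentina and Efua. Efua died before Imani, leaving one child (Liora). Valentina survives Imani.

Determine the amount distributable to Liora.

Liora receives £19,000.

The spouse counts as an additional share at the children's level, so there are 3 primary shares of £19,000. Zelie takes one such share (£19,000).
The children's combined portion (£38,000) is divided into 2 shares of £19,000: Valentina takes £19,000; Efua's £19,000 share passes to Efua's issue.
Efua's share (£19,000) passes entirely to Liora.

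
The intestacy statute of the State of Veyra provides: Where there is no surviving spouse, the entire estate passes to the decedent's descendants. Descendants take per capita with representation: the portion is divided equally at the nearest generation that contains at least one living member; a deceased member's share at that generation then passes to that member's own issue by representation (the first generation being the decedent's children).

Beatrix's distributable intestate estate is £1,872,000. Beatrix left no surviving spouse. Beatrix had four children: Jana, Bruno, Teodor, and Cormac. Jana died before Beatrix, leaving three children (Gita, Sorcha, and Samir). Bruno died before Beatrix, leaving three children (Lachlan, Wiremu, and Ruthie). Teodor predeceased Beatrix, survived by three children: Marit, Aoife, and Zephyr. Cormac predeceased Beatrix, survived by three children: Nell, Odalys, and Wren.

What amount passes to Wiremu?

The entire £1,872,000 passes to the descendants.
No child survives, so the initial division is made at the grandchildren's generation.
That amount (£1,872,000) is divided into 12 shares of £156,000: Gita, Sorcha, Samir, Lachlan, Wiremu, Ruthie, Marit, Aoife, Zephyr, Nell, Odalys, and Wren each take £156,000.

Wiremu receives £156,000.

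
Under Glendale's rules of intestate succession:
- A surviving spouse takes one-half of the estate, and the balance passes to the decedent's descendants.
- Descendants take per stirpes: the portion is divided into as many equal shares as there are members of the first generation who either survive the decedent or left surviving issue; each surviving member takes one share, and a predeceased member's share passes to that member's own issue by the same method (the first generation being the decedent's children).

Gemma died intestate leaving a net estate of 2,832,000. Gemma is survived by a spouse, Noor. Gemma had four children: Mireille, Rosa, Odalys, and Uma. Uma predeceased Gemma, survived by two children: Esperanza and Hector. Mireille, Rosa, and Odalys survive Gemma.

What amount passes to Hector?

Hector receives 177,000.

Noor takes one-half of 2,832,000 = 1,416,000. The remaining 1,416,000 passes to the descendants.
The descendants' portion (1,416,000) is divided into 4 shares of 354,000: Mireille, Rosa, and Odalys each take 354,000; Uma's 354,000 share passes to Uma's issue.
Uma's share (354,000) is divided into 2 shares of 177,000: Esperanza and Hector each take 177,000.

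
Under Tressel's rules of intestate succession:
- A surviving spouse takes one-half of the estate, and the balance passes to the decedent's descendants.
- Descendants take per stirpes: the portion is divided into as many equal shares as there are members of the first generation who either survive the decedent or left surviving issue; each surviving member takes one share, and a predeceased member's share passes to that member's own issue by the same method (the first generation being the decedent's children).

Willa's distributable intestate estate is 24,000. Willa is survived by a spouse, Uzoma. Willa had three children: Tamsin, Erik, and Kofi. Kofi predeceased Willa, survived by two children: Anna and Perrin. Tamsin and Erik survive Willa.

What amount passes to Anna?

Anna receives 2,000.

Uzoma takes one-half of 24,000 = 12,000. The remaining 12,000 passes to the descendants.
The descendants' portion (12,000) is divided into 3 shares of 4,000: Tamsin and Erik each take 4,000; Kofi's 4,000 share passes to Kofi's issue.
Kofi's share (4,000) is divided into 2 shares of 2,000: Anna and Perrin each take 2,000.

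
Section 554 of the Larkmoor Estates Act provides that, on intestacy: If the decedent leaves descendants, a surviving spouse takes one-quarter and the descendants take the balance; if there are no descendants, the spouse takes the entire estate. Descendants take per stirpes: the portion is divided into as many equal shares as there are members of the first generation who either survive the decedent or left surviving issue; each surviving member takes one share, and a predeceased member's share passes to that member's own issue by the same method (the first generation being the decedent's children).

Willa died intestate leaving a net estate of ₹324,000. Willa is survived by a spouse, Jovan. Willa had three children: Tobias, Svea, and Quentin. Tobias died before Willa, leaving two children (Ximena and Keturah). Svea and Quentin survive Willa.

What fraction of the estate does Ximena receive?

Jovan takes one-quarter of ₹324,000 = ₹81,000. The remaining ₹243,000 passes to the descendants.
The descendants' portion (₹243,000) is divided into 3 shares of ₹81,000: Svea and Quentin each take ₹81,000; Tobias's ₹81,000 share passes to Tobias's issue.
Tobias's share (₹81,000) is divided into 2 shares of ₹40,500: Ximena and Keturah each take ₹40,500.

Ximena receives 1/8 of the estate.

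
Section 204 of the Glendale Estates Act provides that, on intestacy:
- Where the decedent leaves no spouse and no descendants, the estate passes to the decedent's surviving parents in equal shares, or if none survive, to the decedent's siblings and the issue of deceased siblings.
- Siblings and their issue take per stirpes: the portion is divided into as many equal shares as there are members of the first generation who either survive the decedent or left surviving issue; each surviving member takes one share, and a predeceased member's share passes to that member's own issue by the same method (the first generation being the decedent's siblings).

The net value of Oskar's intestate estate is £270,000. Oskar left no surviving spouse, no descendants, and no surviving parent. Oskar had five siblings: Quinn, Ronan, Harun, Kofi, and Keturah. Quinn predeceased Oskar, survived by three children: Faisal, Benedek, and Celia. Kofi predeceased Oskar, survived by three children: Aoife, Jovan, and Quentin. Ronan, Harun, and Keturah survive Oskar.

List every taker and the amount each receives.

Faisal: £18,000; Benedek: £18,000; Celia: £18,000; Ronan: £54,000; Harun: £54,000; Aoife: £18,000; Jovan: £18,000; Quentin: £18,000; Keturah: £54,000

The entire £270,000 passes to the siblings and their issue.
That amount (£270,000) is divided into 5 shares of £54,000: Ronan, Harun, and Keturah each take £54,000; Quinn's £54,000 share passes to Quinn's issue; Kofi's £54,000 share passes to Kofi's issue.
Quinn's share (£54,000) is divided into 3 shares of £18,000: Faisal, Benedek, and Celia each take £18,000.
Kofi's share (£54,000) is divided into 3 shares of £18,000: Aoife, Jovan, and Quentin each take £18,000.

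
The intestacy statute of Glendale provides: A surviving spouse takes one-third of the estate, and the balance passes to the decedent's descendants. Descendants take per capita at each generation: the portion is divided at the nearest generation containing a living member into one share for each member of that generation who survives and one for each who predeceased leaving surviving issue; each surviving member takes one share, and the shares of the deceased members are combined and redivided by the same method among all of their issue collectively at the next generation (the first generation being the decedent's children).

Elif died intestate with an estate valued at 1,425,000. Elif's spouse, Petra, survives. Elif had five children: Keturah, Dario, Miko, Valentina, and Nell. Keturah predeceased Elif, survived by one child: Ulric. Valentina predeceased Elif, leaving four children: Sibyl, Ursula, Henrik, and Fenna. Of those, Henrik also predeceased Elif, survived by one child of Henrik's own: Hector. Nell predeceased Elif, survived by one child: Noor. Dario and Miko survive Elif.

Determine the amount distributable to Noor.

Petra takes one-third of 1,425,000 = 475,000. The remaining 950,000 passes to the descendants.
The descendants' portion (950,000) is divided at the children's generation into 5 shares of 190,000. Dario and Miko each take 190,000. The 3 shares of the deceased (Keturah, Valentina, and Nell) are combined into a pool of 570,000.
That pool (570,000) is divided at the grandchildren's generation into 6 shares of 95,000. Ulric, Sibyl, Ursula, Fenna, and Noor each take 95,000. The remaining share for the deceased Henrik (95,000) is carried to the next generation.
That pool (95,000) passes entirely to Hector, the sole taker at the great-grandchildren's generation.

Noor receives 95,000.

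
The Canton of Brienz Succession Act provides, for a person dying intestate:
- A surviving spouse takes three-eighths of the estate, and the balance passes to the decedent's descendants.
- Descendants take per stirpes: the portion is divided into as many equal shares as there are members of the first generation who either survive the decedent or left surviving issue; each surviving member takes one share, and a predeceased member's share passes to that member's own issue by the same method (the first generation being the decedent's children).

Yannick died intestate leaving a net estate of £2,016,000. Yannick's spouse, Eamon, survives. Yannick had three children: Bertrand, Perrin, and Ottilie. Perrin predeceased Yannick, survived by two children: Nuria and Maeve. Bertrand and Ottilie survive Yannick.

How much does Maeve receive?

Maeve receives £210,000.

Eamon takes three-eighths of £2,016,000 = £756,000. The remaining £1,260,000 passes to the descendants.
The descendants' portion (£1,260,000) is divided into 3 shares of £420,000: Bertrand and Ottilie each take £420,000; Perrin's £420,000 share passes to Perrin's issue.
Perrin's share (£420,000) is divided into 2 shares of £210,000: Nuria and Maeve each take £210,000.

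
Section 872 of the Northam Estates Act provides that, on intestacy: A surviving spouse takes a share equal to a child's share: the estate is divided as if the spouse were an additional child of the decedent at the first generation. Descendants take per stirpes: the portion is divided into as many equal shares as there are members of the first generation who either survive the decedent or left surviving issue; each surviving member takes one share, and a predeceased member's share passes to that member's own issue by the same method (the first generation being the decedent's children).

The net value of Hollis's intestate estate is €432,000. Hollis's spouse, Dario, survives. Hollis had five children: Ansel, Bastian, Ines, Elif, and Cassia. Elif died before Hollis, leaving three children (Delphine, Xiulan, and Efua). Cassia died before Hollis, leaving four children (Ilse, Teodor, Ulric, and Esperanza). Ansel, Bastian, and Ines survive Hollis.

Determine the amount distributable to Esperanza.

Esperanza receives €18,000.

The spouse counts as an additional share at the children's level, so there are 6 primary shares of €72,000. Dario takes one such share (€72,000).
The children's combined portion (€360,000) is divided into 5 shares of €72,000: Ansel, Bastian, and Ines each take €72,000; Elif's €72,000 share passes to Elif's issue; Cassia's €72,000 share passes to Cassia's issue.
Elif's share (€72,000) is divided into 3 shares of €24,000: Delphine, Xiulan, and Efua each take €24,000.
Cassia's share (€72,000) is divided into 4 shares of €18,000: Ilse, Teodor, Ulric, and Esperanza each take €18,000.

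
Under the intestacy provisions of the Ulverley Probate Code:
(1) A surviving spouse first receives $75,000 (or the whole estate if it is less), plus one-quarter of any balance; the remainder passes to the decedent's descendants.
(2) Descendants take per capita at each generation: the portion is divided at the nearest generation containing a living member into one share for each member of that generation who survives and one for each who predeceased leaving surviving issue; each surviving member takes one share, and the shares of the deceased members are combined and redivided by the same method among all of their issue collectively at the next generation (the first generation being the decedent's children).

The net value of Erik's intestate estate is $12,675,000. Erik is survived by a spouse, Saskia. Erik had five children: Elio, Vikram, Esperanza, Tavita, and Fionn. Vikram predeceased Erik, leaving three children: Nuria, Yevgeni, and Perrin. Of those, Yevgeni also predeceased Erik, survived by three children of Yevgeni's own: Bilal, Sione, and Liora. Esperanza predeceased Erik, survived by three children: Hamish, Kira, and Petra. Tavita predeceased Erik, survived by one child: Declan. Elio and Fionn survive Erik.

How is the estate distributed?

Saskia first takes $75,000, leaving a balance of $12,600,000. Saskia then takes one-quarter of the balance ($3,150,000), for a total of $3,225,000. The remaining $9,450,000 passes to the descendants.
The descendants' portion ($9,450,000) is divided at the children's generation into 5 shares of $1,890,000. Elio and Fionn each take $1,890,000. The 3 shares of the deceased (Vikram, Esperanza, and Tavita) are combined into a pool of $5,670,000.
That pool ($5,670,000) is divided at the grandchildren's generation into 7 shares of $810,000. Nuria, Perrin, Hamish, Kira, Petra, and Declan each take $810,000. The remaining share for the deceased Yevgeni ($810,000) is carried to the next generation.
That pool ($810,000) is divided at the great-grandchildren's generation equally among Bilal, Sione, and Liora: $270,000 each.

Saskia: $3,225,000; Elio: $1,890,000; Nuria: $810,000; Bilal: $270,000; Sione: $270,000; Liora: $270,000; Perrin: $810,000; Hamish: $810,000; Kira: $810,000; Petra: $810,000; Declan: $810,000; Fionn: $1,890,000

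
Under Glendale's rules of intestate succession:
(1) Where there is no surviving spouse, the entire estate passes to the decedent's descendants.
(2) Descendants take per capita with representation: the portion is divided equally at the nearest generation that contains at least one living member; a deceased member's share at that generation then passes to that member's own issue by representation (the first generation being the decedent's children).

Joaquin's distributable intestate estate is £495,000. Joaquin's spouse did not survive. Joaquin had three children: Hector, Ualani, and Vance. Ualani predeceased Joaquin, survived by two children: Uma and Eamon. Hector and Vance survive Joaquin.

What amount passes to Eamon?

Eamon receives £82,500.

The entire £495,000 passes to the descendants.
That amount (£495,000) is divided into 3 shares of £165,000: Hector and Vance each take £165,000; Ualani's £165,000 share passes to Ualani's issue.
Ualani's share (£165,000) is divided into 2 shares of £82,500: Uma and Eamon each take £82,500.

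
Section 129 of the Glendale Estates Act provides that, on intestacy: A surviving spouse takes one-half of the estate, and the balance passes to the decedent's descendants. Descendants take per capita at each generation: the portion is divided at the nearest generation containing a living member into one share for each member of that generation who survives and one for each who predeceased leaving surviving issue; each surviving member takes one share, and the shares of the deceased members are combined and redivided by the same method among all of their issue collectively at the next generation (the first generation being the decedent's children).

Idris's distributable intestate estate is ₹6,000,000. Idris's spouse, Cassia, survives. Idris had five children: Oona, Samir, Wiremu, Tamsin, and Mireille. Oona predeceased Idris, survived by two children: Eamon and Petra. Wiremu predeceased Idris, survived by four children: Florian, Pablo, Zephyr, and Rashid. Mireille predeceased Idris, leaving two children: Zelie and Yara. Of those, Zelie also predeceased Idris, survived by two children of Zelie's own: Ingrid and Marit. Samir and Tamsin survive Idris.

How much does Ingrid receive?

Ingrid receives ₹112,500.

Cassia takes one-half of ₹6,000,000 = ₹3,000,000. The remaining ₹3,000,000 passes to the descendants.
The descendants' portion (₹3,000,000) is divided at the children's generation into 5 shares of ₹600,000. Samir and Tamsin each take ₹600,000. The 3 shares of the deceased (Oona, Wiremu, and Mireille) are combined into a pool of ₹1,800,000.
That pool (₹1,800,000) is divided at the grandchildren's generation into 8 shares of ₹225,000. Eamon, Petra, Florian, Pablo, Zephyr, Rashid, and Yara each take ₹225,000. The remaining share for the deceased Zelie (₹225,000) is carried to the next generation.
That pool (₹225,000) is divided at the great-grandchildren's generation equally among Ingrid and Marit: ₹112,500 each.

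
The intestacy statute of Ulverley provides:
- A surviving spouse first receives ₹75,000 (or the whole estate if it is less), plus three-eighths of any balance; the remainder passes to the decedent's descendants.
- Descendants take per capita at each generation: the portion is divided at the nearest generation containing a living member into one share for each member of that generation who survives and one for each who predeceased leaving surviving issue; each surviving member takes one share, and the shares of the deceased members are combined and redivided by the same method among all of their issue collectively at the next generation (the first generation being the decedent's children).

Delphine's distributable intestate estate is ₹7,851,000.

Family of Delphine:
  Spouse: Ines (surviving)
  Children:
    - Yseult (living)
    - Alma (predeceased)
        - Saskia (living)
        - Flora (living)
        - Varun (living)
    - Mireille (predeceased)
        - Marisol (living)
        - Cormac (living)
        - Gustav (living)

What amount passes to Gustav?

Ines first takes ₹75,000, leaving a balance of ₹7,776,000. Ines then takes three-eighths of the balance (₹2,916,000), for a total of ₹2,991,000. The remaining ₹4,860,000 passes to the descendants.
The descendants' portion (₹4,860,000) is divided at the children's generation into 3 shares of ₹1,620,000. Yseult takes ₹1,620,000. The 2 shares of the deceased (Alma and Mireille) are combined into a pool of ₹3,240,000.
That pool (₹3,240,000) is divided at the grandchildren's generation equally among Saskia, Flora, Varun, Marisol, Cormac, and Gustav: ₹540,000 each.

Gustav receives ₹540,000.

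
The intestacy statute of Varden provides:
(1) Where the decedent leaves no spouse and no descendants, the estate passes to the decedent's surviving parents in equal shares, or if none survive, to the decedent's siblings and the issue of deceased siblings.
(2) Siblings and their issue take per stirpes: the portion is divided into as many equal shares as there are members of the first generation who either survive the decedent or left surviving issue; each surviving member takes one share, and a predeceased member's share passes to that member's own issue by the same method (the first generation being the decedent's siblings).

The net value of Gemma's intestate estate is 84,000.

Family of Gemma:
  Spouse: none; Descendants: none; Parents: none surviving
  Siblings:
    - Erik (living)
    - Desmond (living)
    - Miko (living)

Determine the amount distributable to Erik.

The entire 84,000 passes to the siblings and their issue.
That amount (84,000) is divided into 3 shares of 28,000: Erik, Desmond, and Miko each take 28,000.

Erik receives 28,000.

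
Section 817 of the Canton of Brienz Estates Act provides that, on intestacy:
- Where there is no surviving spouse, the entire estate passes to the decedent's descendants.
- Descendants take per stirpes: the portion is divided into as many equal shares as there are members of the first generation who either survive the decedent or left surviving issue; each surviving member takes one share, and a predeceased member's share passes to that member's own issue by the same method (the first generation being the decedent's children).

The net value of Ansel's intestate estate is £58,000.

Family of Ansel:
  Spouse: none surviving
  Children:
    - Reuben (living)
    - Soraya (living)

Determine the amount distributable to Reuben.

The entire £58,000 passes to the descendants.
That amount (£58,000) is divided into 2 shares of £29,000: Reuben and Soraya each take £29,000.

Reuben receives £29,000.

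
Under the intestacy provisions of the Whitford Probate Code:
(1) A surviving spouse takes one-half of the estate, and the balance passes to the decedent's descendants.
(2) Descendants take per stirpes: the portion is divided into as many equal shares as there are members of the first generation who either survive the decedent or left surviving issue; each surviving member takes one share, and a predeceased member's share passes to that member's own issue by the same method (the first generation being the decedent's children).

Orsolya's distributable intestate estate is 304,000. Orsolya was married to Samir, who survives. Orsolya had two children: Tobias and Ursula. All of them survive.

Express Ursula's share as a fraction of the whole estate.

Samir takes one-half of 304,000 = 152,000. The remaining 152,000 passes to the descendants.
The descendants' portion (152,000) is divided into 2 shares of 76,000: Tobias and Ursula each take 76,000.

Ursula receives 1/4 of the estate.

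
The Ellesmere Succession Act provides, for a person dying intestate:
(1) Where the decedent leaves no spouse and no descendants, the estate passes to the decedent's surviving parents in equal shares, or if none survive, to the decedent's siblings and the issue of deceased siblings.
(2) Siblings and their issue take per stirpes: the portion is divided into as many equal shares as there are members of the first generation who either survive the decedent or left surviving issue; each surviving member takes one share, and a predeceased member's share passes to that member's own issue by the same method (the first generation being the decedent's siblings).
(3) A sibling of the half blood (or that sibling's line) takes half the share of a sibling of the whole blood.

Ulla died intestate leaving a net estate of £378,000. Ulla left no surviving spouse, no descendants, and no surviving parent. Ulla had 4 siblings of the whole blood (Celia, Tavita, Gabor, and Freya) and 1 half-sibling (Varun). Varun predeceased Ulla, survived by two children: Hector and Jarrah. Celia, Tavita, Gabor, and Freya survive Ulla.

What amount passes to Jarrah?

Jarrah receives £21,000.

The entire £378,000 passes to the siblings and their issue.
Counting each half-blood sibling's line as half a unit, there are 9/2 units in £378,000, so one unit is £84,000. Whole-blood lines (Celia, Tavita, Gabor, and Freya) take £84,000 each; half-blood lines (Varun) take £42,000 each.
Varun's share (£42,000) is divided into 2 shares of £21,000: Hector and Jarrah each take £21,000.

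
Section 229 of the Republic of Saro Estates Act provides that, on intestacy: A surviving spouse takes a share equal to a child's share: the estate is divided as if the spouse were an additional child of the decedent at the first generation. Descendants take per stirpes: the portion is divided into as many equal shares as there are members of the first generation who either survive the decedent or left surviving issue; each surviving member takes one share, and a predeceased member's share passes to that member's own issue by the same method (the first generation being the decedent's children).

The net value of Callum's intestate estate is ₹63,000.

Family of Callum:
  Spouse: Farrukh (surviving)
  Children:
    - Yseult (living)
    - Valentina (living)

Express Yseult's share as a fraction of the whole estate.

The spouse counts as an additional share at the children's level, so there are 3 primary shares of ₹21,000. Farrukh takes one such share (₹21,000).
The children's combined portion (₹42,000) is divided into 2 shares of ₹21,000: Yseult and Valentina each take ₹21,000.

Yseult receives 1/3 of the estate.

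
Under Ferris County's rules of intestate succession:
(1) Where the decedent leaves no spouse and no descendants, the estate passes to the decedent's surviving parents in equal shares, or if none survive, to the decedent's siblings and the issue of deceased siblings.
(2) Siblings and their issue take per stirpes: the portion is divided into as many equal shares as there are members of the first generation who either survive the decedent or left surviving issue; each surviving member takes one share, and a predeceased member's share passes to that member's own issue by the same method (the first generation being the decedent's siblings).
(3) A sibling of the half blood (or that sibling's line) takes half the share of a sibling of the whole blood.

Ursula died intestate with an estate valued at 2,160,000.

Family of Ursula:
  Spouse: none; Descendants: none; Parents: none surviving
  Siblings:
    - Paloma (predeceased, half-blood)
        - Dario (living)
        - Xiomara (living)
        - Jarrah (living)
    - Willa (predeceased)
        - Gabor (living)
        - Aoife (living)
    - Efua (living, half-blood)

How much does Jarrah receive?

Jarrah receives 180,000.

The entire 2,160,000 passes to the siblings and their issue.
Counting each half-blood sibling's line as half a unit, there are 2 units in 2,160,000, so one unit is 1,080,000. Whole-blood lines (Willa) take 1,080,000 each; half-blood lines (Paloma and Efua) take 540,000 each.
Paloma's share (540,000) is divided into 3 shares of 180,000: Dario, Xiomara, and Jarrah each take 180,000.
Willa's share (1,080,000) is divided into 2 shares of 540,000: Gabor and Aoife each take 540,000.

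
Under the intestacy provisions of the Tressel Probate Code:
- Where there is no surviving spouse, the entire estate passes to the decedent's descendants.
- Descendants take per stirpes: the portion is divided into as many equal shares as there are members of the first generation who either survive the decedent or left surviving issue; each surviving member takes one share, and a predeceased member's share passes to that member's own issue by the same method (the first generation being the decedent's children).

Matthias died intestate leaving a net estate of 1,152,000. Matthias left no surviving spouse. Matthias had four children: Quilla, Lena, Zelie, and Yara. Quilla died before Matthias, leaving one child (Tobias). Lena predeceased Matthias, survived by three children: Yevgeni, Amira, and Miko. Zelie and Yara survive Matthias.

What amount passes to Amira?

The entire 1,152,000 passes to the descendants.
That amount (1,152,000) is divided into 4 shares of 288,000: Zelie and Yara each take 288,000; Quilla's 288,000 share passes to Quilla's issue; Lena's 288,000 share passes to Lena's issue.
Quilla's share (288,000) passes entirely to Tobias.
Lena's share (288,000) is divided into 3 shares of 96,000: Yevgeni, Amira, and Miko each take 96,000.

Amira receives 96,000.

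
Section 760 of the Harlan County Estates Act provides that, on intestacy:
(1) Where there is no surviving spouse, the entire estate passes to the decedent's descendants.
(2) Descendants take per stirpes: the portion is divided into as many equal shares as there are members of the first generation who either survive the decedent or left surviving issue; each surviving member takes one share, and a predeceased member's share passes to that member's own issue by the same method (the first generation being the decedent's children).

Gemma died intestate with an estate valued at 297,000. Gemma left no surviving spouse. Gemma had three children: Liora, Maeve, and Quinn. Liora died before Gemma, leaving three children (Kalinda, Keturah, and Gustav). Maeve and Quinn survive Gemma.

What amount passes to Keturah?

Keturah receives 33,000.

The entire 297,000 passes to the descendants.
That amount (297,000) is divided into 3 shares of 99,000: Maeve and Quinn each take 99,000; Liora's 99,000 share passes to Liora's issue.
Liora's share (99,000) is divided into 3 shares of 33,000: Kalinda, Keturah, and Gustav each take 33,000.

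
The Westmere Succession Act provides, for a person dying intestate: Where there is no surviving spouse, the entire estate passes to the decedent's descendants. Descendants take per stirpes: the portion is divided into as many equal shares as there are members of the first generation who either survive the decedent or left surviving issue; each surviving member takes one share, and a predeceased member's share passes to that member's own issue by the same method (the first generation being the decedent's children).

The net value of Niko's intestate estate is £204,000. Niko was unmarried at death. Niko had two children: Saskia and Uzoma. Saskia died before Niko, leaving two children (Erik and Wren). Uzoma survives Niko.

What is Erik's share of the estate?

Erik receives £51,000.

The entire £204,000 passes to the descendants.
That amount (£204,000) is divided into 2 shares of £102,000: Uzoma takes £102,000; Saskia's £102,000 share passes to Saskia's issue.
Saskia's share (£102,000) is divided into 2 shares of £51,000: Erik and Wren each take £51,000.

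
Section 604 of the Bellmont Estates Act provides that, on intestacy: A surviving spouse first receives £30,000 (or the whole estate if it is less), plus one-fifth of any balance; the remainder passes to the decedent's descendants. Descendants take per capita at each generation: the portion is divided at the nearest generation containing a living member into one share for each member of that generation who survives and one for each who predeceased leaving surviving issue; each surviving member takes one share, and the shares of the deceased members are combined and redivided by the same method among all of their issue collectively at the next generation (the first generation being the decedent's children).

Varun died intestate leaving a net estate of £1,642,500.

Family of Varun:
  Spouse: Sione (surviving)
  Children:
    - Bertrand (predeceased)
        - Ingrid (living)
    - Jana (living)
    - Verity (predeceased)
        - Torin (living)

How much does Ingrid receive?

Sione first takes £30,000, leaving a balance of £1,612,500. Sione then takes one-fifth of the balance (£322,500), for a total of £352,500. The remaining £1,290,000 passes to the descendants.
The descendants' portion (£1,290,000) is divided at the children's generation into 3 shares of £430,000. Jana takes £430,000. The 2 shares of the deceased (Bertrand and Verity) are combined into a pool of £860,000.
That pool (£860,000) is divided at the grandchildren's generation equally among Ingrid and Torin: £430,000 each.

Ingrid receives £430,000.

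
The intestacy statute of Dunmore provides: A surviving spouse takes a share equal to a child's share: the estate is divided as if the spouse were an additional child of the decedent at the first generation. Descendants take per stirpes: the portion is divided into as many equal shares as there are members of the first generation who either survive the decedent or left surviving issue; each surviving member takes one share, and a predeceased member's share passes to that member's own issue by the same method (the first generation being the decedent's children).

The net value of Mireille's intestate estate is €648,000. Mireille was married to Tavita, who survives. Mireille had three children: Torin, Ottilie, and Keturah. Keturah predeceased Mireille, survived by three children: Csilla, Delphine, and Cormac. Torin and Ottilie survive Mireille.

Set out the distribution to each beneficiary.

The spouse counts as an additional share at the children's level, so there are 4 primary shares of €162,000. Tavita takes one such share (€162,000).
The children's combined portion (€486,000) is divided into 3 shares of €162,000: Torin and Ottilie each take €162,000; Keturah's €162,000 share passes to Keturah's issue.
Keturah's share (€162,000) is divided into 3 shares of €54,000: Csilla, Delphine, and Cormac each take €54,000.

Tavita: €162,000; Torin: €162,000; Ottilie: €162,000; Csilla: €54,000; Delphine: €54,000; Cormac: €54,000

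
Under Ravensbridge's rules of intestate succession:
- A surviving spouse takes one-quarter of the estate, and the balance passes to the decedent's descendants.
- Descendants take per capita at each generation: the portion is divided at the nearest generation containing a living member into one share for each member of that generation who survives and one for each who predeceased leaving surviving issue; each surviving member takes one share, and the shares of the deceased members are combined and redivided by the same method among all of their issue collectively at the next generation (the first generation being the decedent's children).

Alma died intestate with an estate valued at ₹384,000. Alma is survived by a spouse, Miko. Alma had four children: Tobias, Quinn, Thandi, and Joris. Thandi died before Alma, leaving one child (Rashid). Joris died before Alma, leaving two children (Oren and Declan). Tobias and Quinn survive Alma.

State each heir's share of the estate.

Miko: ₹96,000; Tobias: ₹72,000; Quinn: ₹72,000; Rashid: ₹48,000; Oren: ₹48,000; Declan: ₹48,000

Miko takes one-quarter of ₹384,000 = ₹96,000. The remaining ₹288,000 passes to the descendants.
The descendants' portion (₹288,000) is divided at the children's generation into 4 shares of ₹72,000. Tobias and Quinn each take ₹72,000. The 2 shares of the deceased (Thandi and Joris) are combined into a pool of ₹144,000.
That pool (₹144,000) is divided at the grandchildren's generation equally among Rashid, Oren, and Declan: ₹48,000 each.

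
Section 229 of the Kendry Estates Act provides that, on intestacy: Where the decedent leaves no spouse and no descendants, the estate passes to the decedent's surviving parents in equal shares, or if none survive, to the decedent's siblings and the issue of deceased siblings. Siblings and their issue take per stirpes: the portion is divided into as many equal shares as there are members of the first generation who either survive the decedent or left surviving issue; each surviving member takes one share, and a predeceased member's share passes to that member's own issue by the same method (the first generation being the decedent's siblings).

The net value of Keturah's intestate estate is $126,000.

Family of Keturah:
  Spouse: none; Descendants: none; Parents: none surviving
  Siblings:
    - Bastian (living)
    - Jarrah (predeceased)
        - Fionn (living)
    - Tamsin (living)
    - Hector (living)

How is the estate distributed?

The entire $126,000 passes to the siblings and their issue.
That amount ($126,000) is divided into 4 shares of $31,500: Bastian, Tamsin, and Hector each take $31,500; Jarrah's $31,500 share passes to Jarrah's issue.
Jarrah's share ($31,500) passes entirely to Fionn.

Bastian: $31,500; Fionn: $31,500; Tamsin: $31,500; Hector: $31,500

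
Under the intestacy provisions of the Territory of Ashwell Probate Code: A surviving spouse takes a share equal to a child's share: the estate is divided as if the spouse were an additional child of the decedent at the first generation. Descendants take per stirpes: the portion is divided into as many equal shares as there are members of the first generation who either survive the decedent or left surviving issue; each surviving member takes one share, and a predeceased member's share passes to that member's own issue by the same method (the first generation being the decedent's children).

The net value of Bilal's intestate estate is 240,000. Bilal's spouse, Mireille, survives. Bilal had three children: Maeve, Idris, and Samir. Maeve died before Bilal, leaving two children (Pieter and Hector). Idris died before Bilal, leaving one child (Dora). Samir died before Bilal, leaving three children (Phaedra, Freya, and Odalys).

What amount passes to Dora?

Dora receives 60,000.

The spouse counts as an additional share at the children's level, so there are 4 primary shares of 60,000. Mireille takes one such share (60,000).
The children's combined portion (180,000) is divided into 3 shares of 60,000: Maeve's 60,000 share passes to Maeve's issue; Idris's 60,000 share passes to Idris's issue; Samir's 60,000 share passes to Samir's issue.
Maeve's share (60,000) is divided into 2 shares of 30,000: Pieter and Hector each take 30,000.
Idris's share (60,000) passes entirely to Dora.
Samir's share (60,000) is divided into 3 shares of 20,000: Phaedra, Freya, and Odalys each take 20,000.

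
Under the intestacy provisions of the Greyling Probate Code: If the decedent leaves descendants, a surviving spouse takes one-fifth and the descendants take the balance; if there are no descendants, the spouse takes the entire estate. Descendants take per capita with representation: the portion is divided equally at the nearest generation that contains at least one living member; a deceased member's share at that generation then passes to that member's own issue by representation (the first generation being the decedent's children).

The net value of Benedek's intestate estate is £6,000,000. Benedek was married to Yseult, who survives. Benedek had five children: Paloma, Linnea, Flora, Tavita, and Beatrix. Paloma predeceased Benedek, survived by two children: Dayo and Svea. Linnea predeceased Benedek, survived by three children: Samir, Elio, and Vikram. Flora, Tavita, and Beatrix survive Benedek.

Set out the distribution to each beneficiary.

Yseult: £1,200,000; Dayo: £480,000; Svea: £480,000; Samir: £320,000; Elio: £320,000; Vikram: £320,000; Flora: £960,000; Tavita: £960,000; Beatrix: £960,000

Yseult takes one-fifth of £6,000,000 = £1,200,000. The remaining £4,800,000 passes to the descendants.
The descendants' portion (£4,800,000) is divided into 5 shares of £960,000: Flora, Tavita, and Beatrix each take £960,000; Paloma's £960,000 share passes to Paloma's issue; Linnea's £960,000 share passes to Linnea's issue.
Paloma's share (£960,000) is divided into 2 shares of £480,000: Dayo and Svea each take £480,000.
Linnea's share (£960,000) is divided into 3 shares of £320,000: Samir, Elio, and Vikram each take £320,000.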